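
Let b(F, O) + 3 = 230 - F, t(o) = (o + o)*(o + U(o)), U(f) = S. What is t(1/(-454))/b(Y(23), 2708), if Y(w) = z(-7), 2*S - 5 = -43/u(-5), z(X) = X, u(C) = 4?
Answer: 5225/96462288 ≈ 5.4166e-5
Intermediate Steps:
S = -23/8 (S = 5/2 + (-43/4)/2 = 5/2 + (-43*¼)/2 = 5/2 + (½)*(-43/4) = 5/2 - 43/8 = -23/8 ≈ -2.8750)
U(f) = -23/8
t(o) = 2*o*(-23/8 + o) (t(o) = (o + o)*(o - 23/8) = (2*o)*(-23/8 + o) = 2*o*(-23/8 + o))
Y(w) = -7
b(F, O) = 227 - F (b(F, O) = -3 + (230 - F) = 227 - F)
t(1/(-454))/b(Y(23), 2708) = ((¼)*(-23 + 8/(-454))/(-454))/(227 - 1*(-7)) = ((¼)*(-1/454)*(-23 + 8*(-1/454)))/(227 + 7) = ((¼)*(-1/454)*(-23 - 4/227))/234 = ((¼)*(-1/454)*(-5225/227))*(1/234) = (5225/412232)*(1/234) = 5225/96462288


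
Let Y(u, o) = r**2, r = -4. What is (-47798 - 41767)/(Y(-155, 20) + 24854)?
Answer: -5971/1658 ≈ -3.6013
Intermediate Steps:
Y(u, o) = 16 (Y(u, o) = (-4)**2 = 16)
(-47798 - 41767)/(Y(-155, 20) + 24854) = (-47798 - 41767)/(16 + 24854) = -89565/24870 = -89565*1/24870 = -5971/1658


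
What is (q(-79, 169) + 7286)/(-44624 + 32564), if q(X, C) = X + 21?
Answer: -1807/3015 ≈ -0.59934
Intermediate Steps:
q(X, C) = 21 + X
(q(-79, 169) + 7286)/(-44624 + 32564) = ((21 - 79) + 7286)/(-44624 + 32564) = (-58 + 7286)/(-12060) = 7228*(-1/12060) = -1807/3015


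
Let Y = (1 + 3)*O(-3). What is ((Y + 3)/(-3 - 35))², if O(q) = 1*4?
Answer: ¼ ≈ 0.25000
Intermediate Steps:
O(q) = 4
Y = 16 (Y = (1 + 3)*4 = 4*4 = 16)
((Y + 3)/(-3 - 35))² = ((16 + 3)/(-3 - 35))² = (19/(-38))² = (19*(-1/38))² = (-½)² = ¼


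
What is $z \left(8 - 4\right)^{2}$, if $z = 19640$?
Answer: $314240$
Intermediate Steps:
$z \left(8 - 4\right)^{2} = 19640 \left(8 - 4\right)^{2} = 19640 \cdot 4^{2} = 19640 \cdot 16 = 314240$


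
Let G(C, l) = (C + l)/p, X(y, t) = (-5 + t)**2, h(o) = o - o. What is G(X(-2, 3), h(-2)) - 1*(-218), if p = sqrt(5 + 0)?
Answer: 218 + 4*sqrt(5)/5 ≈ 219.79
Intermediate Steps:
h(o) = 0
p = sqrt(5) ≈ 2.2361
G(C, l) = sqrt(5)*(C + l)/5 (G(C, l) = (C + l)/(sqrt(5)) = (C + l)*(sqrt(5)/5) = sqrt(5)*(C + l)/5)
G(X(-2, 3), h(-2)) - 1*(-218) = sqrt(5)*((-5 + 3)**2 + 0)/5 - 1*(-218) = sqrt(5)*((-2)**2 + 0)/5 + 218 = sqrt(5)*(4 + 0)/5 + 218 = (1/5)*sqrt(5)*4 + 218 = 4*sqrt(5)/5 + 218 = 218 + 4*sqrt(5)/5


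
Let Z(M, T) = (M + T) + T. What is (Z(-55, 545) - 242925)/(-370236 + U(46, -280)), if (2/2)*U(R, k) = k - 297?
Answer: 241890/370813 ≈ 0.65232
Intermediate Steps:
Z(M, T) = M + 2*T
U(R, k) = -297 + k (U(R, k) = k - 297 = -297 + k)
(Z(-55, 545) - 242925)/(-370236 + U(46, -280)) = ((-55 + 2*545) - 242925)/(-370236 + (-297 - 280)) = ((-55 + 1090) - 242925)/(-370236 - 577) = (1035 - 242925)/(-370813) = -241890*(-1/370813) = 241890/370813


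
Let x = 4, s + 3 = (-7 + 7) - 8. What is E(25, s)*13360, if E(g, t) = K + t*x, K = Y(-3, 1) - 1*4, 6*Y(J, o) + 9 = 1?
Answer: -1977280/3 ≈ -6.5909e+5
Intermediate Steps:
Y(J, o) = -4/3 (Y(J, o) = -3/2 + (⅙)*1 = -3/2 + ⅙ = -4/3)
s = -11 (s = -3 + ((-7 + 7) - 8) = -3 + (0 - 8) = -3 - 8 = -11)
K = -16/3 (K = -4/3 - 1*4 = -4/3 - 4 = -16/3 ≈ -5.3333)
E(g, t) = -16/3 + 4*t (E(g, t) = -16/3 + t*4 = -16/3 + 4*t)
E(25, s)*13360 = (-16/3 + 4*(-11))*13360 = (-16/3 - 44)*13360 = -148/3*13360 = -1977280/3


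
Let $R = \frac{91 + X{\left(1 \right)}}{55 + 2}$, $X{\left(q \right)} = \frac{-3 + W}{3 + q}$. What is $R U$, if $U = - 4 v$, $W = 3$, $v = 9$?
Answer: $- \frac{1092}{19} \approx -57.474$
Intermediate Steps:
$U = -36$ ($U = \left(-4\right) 9 = -36$)
$X{\left(q \right)} = 0$ ($X{\left(q \right)} = \frac{-3 + 3}{3 + q} = \frac{0}{3 + q} = 0$)
$R = \frac{91}{57}$ ($R = \frac{91 + 0}{55 + 2} = \frac{91}{57} \approx 1.5965$)
$R U = \frac{91}{57} \left(-36\right) = - \frac{1092}{19}$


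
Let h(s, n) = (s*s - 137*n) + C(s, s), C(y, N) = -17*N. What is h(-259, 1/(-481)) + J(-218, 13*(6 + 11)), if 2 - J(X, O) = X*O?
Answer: 57558521/481 ≈ 1.1966e+5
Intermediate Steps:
J(X, O) = 2 - O*X (J(X, O) = 2 - X*O = 2 - O*X)
h(s, n) = s² - 137*n - 17*s (h(s, n) = (s*s - 137*n) - 17*s = (s² - 137*n) - 17*s = s² - 137*n - 17*s)
h(-259, 1/(-481)) + J(-218, 13*(6 + 11)) = ((-259)² - 137/(-481) - 17*(-259)) + (2 - 1*13*(6 + 11)*(-218)) = (67081 - 137*(-1/481) + 4403) + (2 - 1*13*17*(-218)) = (67081 + 137/481 + 4403) + (2 - 1*221*(-218)) = 34383941/481 + (2 + 48178) = 34383941/481 + 48180 = 57558521/481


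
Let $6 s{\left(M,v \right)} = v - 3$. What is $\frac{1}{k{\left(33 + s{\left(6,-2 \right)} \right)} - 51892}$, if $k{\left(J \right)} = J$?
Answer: $- \frac{6}{311159} \approx -1.9283 \cdot 10^{-5}$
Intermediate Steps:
$s{\left(M,v \right)} = - \frac{1}{2} + \frac{v}{6}$ ($s{\left(M,v \right)} = \frac{v - 3}{6} = \frac{-3 + v}{6} = - \frac{1}{2} + \frac{v}{6}$)
$\frac{1}{k{\left(33 + s{\left(6,-2 \right)} \right)} - 51892} = \frac{1}{\left(33 + \left(- \frac{1}{2} + \frac{1}{6} \left(-2\right)\right)\right) - 51892} = \frac{1}{\left(33 - \frac{5}{6}\right) - 51892} = \frac{1}{\frac{193}{6} - 51892} = \frac{1}{- \frac{311159}{6}} = - \frac{6}{311159}$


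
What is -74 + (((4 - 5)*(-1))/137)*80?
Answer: -10058/137 ≈ -73.416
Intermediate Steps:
-74 + (((4 - 5)*(-1))/137)*80 = -74 + (-1*(-1)*(1/137))*80 = -74 + (1*(1/137))*80 = -74 + (1/137)*80 = -74 + 80/137 = -10058/137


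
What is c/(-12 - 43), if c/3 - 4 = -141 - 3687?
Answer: 11472/55 ≈ 208.58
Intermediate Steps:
c = -11472 (c = 12 + 3*(-141 - 3687) = 12 + 3*(-3828) = 12 - 11484 = -11472)
c/(-12 - 43) = -11472/(-12 - 43) = -11472/(-55) = -11472*(-1/55) = 11472/55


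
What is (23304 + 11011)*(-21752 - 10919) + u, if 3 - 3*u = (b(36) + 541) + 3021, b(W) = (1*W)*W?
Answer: -3363320950/3 ≈ -1.1211e+9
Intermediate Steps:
b(W) = W² (b(W) = W*W = W²)
u = -4855/3 (u = 1 - ((36² + 541) + 3021)/3 = 1 - ((1296 + 541) + 3021)/3 = 1 - (1837 + 3021)/3 = 1 - ⅓*4858 = 1 - 4858/3 = -4855/3 ≈ -1618.3)
(23304 + 11011)*(-21752 - 10919) + u = (23304 + 11011)*(-21752 - 10919) - 4855/3 = 34315*(-32671) - 4855/3 = -1121105365 - 4855/3 = -3363320950/3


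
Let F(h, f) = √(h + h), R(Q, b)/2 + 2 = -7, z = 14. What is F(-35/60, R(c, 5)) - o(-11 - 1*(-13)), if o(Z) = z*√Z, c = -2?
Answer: -14*√2 + I*√42/6 ≈ -19.799 + 1.0801*I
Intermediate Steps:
R(Q, b) = -18 (R(Q, b) = -4 + 2*(-7) = -4 - 14 = -18)
F(h, f) = √2*√h (F(h, f) = √(2*h) = √2*√h)
o(Z) = 14*√Z
F(-35/60, R(c, 5)) - o(-11 - 1*(-13)) = √2*√(-35/60) - 14*√(-11 - 1*(-13)) = √2*√(-35*1/60) - 14*√(-11 + 13) = √2*√(-7/12) - 14*√2 = √2*(I*√21/6) - 14*√2 = I*√42/6 - 14*√2 = -14*√2 + I*√42/6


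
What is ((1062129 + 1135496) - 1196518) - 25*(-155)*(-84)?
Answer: 675607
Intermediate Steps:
((1062129 + 1135496) - 1196518) - 25*(-155)*(-84) = (2197625 - 1196518) + 3875*(-84) = 1001107 - 325500 = 675607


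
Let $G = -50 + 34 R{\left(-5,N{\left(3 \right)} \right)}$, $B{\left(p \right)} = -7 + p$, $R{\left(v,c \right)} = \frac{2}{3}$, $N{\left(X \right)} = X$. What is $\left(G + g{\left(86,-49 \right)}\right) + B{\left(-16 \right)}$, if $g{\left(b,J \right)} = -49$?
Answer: $- \frac{298}{3} \approx -99.333$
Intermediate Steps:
$R{\left(v,c \right)} = \frac{2}{3}$ ($R{\left(v,c \right)} = 2 \cdot \frac{1}{3} = \frac{2}{3}$)
$G = - \frac{82}{3}$ ($G = -50 + 34 \cdot \frac{2}{3} = -50 + \frac{68}{3} = - \frac{82}{3} \approx -27.333$)
$\left(G + g{\left(86,-49 \right)}\right) + B{\left(-16 \right)} = \left(- \frac{82}{3} - 49\right) - 23 = - \frac{229}{3} - 23 = - \frac{298}{3}$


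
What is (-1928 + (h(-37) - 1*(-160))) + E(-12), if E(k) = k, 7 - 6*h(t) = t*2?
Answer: -3533/2 ≈ -1766.5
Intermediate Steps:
h(t) = 7/6 - t/3 (h(t) = 7/6 - t*2/6 = 7/6 - t/3)
(-1928 + (h(-37) - 1*(-160))) + E(-12) = (-1928 + ((7/6 - ⅓*(-37)) - 1*(-160))) - 12 = (-1928 + ((7/6 + 37/3) + 160)) - 12 = (-1928 + (27/2 + 160)) - 12 = (-1928 + 347/2) - 12 = -3509/2 - 12 = -3533/2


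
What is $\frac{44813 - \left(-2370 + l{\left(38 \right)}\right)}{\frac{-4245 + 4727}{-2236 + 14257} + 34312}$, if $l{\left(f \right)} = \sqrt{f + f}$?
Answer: $\frac{567186843}{412465034} - \frac{12021 \sqrt{19}}{206232517} \approx 1.3749$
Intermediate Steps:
$l{\left(f \right)} = \sqrt{2} \sqrt{f}$ ($l{\left(f \right)} = \sqrt{2 f} = \sqrt{2} \sqrt{f}$)
$\frac{44813 - \left(-2370 + l{\left(38 \right)}\right)}{\frac{-4245 + 4727}{-2236 + 14257} + 34312} = \frac{44813 + \left(2370 - \sqrt{2} \sqrt{38}\right)}{\frac{-4245 + 4727}{-2236 + 14257} + 34312} = \frac{44813 + \left(2370 - 2 \sqrt{19}\right)}{\frac{482}{12021} + 34312} = \frac{44813 + \left(2370 - 2 \sqrt{19}\right)}{482 \cdot \frac{1}{12021} + 34312} = \frac{47183 - 2 \sqrt{19}}{\frac{482}{12021} + 34312} = \frac{47183 - 2 \sqrt{19}}{\frac{412465034}{12021}} = \left(47183 - 2 \sqrt{19}\right) \frac{12021}{412465034} = \frac{567186843}{412465034} - \frac{12021 \sqrt{19}}{206232517}$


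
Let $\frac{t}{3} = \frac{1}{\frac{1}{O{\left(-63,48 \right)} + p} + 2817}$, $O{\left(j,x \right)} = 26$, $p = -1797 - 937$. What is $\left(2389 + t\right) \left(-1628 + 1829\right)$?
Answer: $\frac{3663092207139}{7628435} \approx 4.8019 \cdot 10^{5}$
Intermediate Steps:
$p = -2734$
$t = \frac{8124}{7628435}$ ($t = \frac{3}{\frac{1}{26 - 2734} + 2817} = \frac{3}{\frac{1}{-2708} + 2817} = \frac{3}{- \frac{1}{2708} + 2817} = \frac{3}{\frac{7628435}{2708}} = 3 \cdot \frac{2708}{7628435} = \frac{8124}{7628435} \approx 0.001065$)
$\left(2389 + t\right) \left(-1628 + 1829\right) = \left(2389 + \frac{8124}{7628435}\right) \left(-1628 + 1829\right) = \frac{18224339339}{7628435} \cdot 201 = \frac{3663092207139}{7628435}$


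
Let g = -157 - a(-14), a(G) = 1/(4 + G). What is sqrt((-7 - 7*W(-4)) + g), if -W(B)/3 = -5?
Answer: I*sqrt(26890)/10 ≈ 16.398*I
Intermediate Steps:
W(B) = 15 (W(B) = -3*(-5) = 15)
g = -1569/10 (g = -157 - 1/(4 - 14) = -157 - 1/(-10) = -157 - 1*(-1/10) = -157 + 1/10 = -1569/10 ≈ -156.90)
sqrt((-7 - 7*W(-4)) + g) = sqrt((-7 - 7*15) - 1569/10) = sqrt((-7 - 105) - 1569/10) = sqrt(-112 - 1569/10) = sqrt(-2689/10) = I*sqrt(26890)/10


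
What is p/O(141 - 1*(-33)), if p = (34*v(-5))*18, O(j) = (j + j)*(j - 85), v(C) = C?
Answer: -255/2581 ≈ -0.098799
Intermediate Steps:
O(j) = 2*j*(-85 + j) (O(j) = (2*j)*(-85 + j) = 2*j*(-85 + j))
p = -3060 (p = (34*(-5))*18 = -170*18 = -3060)
p/O(141 - 1*(-33)) = -3060*1/(2*(-85 + (141 - 1*(-33)))*(141 - 1*(-33))) = -3060*1/(2*(-85 + (141 + 33))*(141 + 33)) = -3060*1/(348*(-85 + 174)) = -3060/(2*174*89) = -3060/30972 = -3060*1/30972 = -255/2581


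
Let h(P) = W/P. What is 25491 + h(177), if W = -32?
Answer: 4511875/177 ≈ 25491.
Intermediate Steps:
h(P) = -32/P
25491 + h(177) = 25491 - 32/177 = 4511875/177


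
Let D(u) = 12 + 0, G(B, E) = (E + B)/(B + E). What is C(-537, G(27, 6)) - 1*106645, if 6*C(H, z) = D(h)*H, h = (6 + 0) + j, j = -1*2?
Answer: -107719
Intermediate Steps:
G(B, E) = 1 (G(B, E) = (B + E)/(B + E) = 1)
j = -2
h = 4 (h = (6 + 0) - 2 = 6 - 2 = 4)
D(u) = 12
C(H, z) = 2*H (C(H, z) = (12*H)/6 = 2*H)
C(-537, G(27, 6)) - 1*106645 = 2*(-537) - 1*106645 = -1074 - 106645 = -107719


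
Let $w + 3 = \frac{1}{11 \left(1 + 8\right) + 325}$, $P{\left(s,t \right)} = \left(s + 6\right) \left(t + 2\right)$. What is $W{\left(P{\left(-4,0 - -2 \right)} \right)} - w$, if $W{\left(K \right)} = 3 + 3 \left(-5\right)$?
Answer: $- \frac{3817}{424} \approx -9.0024$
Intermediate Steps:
$P{\left(s,t \right)} = \left(2 + t\right) \left(6 + s\right)$ ($P{\left(s,t \right)} = \left(6 + s\right) \left(2 + t\right) = \left(2 + t\right) \left(6 + s\right)$)
$W{\left(K \right)} = -12$ ($W{\left(K \right)} = 3 - 15 = -12$)
$w = - \frac{1271}{424}$ ($w = -3 + \frac{1}{11 \left(1 + 8\right) + 325} = -3 + \frac{1}{11 \cdot 9 + 325} = -3 + \frac{1}{99 + 325} = -3 + \frac{1}{424} = - \frac{1271}{424} \approx -2.9976$)
$W{\left(P{\left(-4,0 - -2 \right)} \right)} - w = -12 - - \frac{1271}{424} = -12 + \frac{1271}{424} = - \frac{3817}{424}$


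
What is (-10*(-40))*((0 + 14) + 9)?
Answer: 9200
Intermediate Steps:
(-10*(-40))*((0 + 14) + 9) = 400*(14 + 9) = 400*23 = 9200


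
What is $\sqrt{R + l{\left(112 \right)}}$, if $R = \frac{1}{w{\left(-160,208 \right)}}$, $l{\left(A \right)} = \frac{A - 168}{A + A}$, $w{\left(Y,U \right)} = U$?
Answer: $\frac{i \sqrt{663}}{52} \approx 0.49517 i$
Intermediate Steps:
$l{\left(A \right)} = \frac{-168 + A}{2 A}$
$R = \frac{1}{208} \approx 0.0048077$
$\sqrt{R + l{\left(112 \right)}} = \sqrt{\frac{1}{208} + \frac{-168 + 112}{2 \cdot 112}} = \sqrt{\frac{1}{208} + \frac{1}{2} \cdot \frac{1}{112} \left(-56\right)} = \sqrt{\frac{1}{208} - \frac{1}{4}} = \sqrt{- \frac{51}{208}} = \frac{i \sqrt{663}}{52}$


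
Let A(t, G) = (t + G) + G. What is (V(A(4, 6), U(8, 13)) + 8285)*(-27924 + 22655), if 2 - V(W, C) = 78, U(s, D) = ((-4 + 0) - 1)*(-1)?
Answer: -43253221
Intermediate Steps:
U(s, D) = 5 (U(s, D) = (-4 - 1)*(-1) = -5*(-1) = 5)
A(t, G) = t + 2*G (A(t, G) = (G + t) + G = t + 2*G)
V(W, C) = -76 (V(W, C) = 2 - 1*78 = 2 - 78 = -76)
(V(A(4, 6), U(8, 13)) + 8285)*(-27924 + 22655) = (-76 + 8285)*(-27924 + 22655) = 8209*(-5269) = -43253221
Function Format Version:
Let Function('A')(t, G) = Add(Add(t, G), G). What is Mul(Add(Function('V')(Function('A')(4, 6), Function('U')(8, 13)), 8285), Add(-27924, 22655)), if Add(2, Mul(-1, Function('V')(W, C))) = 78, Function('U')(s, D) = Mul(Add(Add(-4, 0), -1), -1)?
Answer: -43253221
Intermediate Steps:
Function('U')(s, D) = 5 (Function('U')(s, D) = Mul(Add(-4, -1), -1) = Mul(-5, -1) = 5)
Function('A')(t, G) = Add(t, Mul(2, G)) (Function('A')(t, G) = Add(Add(G, t), G) = Add(t, Mul(2, G)))
Function('V')(W, C) = -76 (Function('V')(W, C) = Add(2, Mul(-1, 78)) = Add(2, -78) = -76)
Mul(Add(Function('V')(Function('A')(4, 6), Function('U')(8, 13)), 8285), Add(-27924, 22655)) = Mul(Add(-76, 8285), Add(-27924, 22655)) = Mul(8209, -5269) = -43253221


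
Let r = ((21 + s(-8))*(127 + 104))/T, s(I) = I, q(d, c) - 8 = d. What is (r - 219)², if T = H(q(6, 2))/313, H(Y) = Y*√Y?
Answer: 18032998545/56 - 29406663*√14/14 ≈ 3.1416e+8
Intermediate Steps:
q(d, c) = 8 + d
H(Y) = Y^(3/2)
T = 14*√14/313 (T = (8 + 6)^(3/2)/313 = 14^(3/2)*(1/313) = (14*√14)*(1/313) = 14*√14/313 ≈ 0.16736)
r = 134277*√14/28 (r = ((21 - 8)*(127 + 104))/((14*√14/313)) = (13*231)*(313*√14/196) = 3003*(313*√14/196) = 134277*√14/28 ≈ 17944.)
(r - 219)² = (134277*√14/28 - 219)² = (-219 + 134277*√14/28)²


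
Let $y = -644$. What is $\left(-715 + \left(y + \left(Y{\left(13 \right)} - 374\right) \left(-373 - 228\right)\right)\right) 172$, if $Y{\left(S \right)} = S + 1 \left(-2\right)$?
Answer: $37290288$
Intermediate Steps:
$Y{\left(S \right)} = -2 + S$ ($Y{\left(S \right)} = S - 2 = -2 + S$)
$\left(-715 + \left(y + \left(Y{\left(13 \right)} - 374\right) \left(-373 - 228\right)\right)\right) 172 = \left(-715 - \left(644 - \left(\left(-2 + 13\right) - 374\right) \left(-373 - 228\right)\right)\right) 172 = \left(-715 - \left(644 - \left(11 - 374\right) \left(-601\right)\right)\right) 172 = \left(-715 - -217519\right) 172 = \left(-715 + \left(-644 + 218163\right)\right) 172 = \left(-715 + 217519\right) 172 = 216804 \cdot 172 = 37290288$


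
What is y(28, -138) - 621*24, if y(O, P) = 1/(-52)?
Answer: -775009/52 ≈ -14904.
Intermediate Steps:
y(O, P) = -1/52
y(28, -138) - 621*24 = -1/52 - 621*24 = -1/52 - 14904 = -775009/52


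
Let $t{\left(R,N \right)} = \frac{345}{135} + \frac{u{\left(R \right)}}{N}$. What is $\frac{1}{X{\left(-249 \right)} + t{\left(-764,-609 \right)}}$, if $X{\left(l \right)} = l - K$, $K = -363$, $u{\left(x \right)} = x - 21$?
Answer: $\frac{1827}{215302} \approx 0.0084857$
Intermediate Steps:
$u{\left(x \right)} = -21 + x$
$t{\left(R,N \right)} = \frac{23}{9} + \frac{-21 + R}{N}$ ($t{\left(R,N \right)} = \frac{345}{135} + \frac{-21 + R}{N} = 345 \cdot \frac{1}{135} + \frac{-21 + R}{N} = \frac{23}{9} + \frac{-21 + R}{N}$)
$X{\left(l \right)} = 363 + l$ ($X{\left(l \right)} = l - -363 = l + 363 = 363 + l$)
$\frac{1}{X{\left(-249 \right)} + t{\left(-764,-609 \right)}} = \frac{1}{\left(363 - 249\right) + \frac{-21 - 764 + \frac{23}{9} \left(-609\right)}{-609}} = \frac{1}{114 - \frac{-21 - 764 - \frac{4669}{3}}{609}} = \frac{1}{114 - - \frac{7024}{1827}} = \frac{1}{114 + \frac{7024}{1827}} = \frac{1}{\frac{215302}{1827}} = \frac{1827}{215302}$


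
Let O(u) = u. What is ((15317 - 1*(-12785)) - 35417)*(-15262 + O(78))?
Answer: 111070960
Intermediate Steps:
((15317 - 1*(-12785)) - 35417)*(-15262 + O(78)) = ((15317 - 1*(-12785)) - 35417)*(-15262 + 78) = ((15317 + 12785) - 35417)*(-15184) = (28102 - 35417)*(-15184) = -7315*(-15184) = 111070960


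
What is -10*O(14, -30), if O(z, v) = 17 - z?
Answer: -30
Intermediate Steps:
-10*O(14, -30) = -10*(17 - 1*14) = -10*(17 - 14) = -10*3 = -30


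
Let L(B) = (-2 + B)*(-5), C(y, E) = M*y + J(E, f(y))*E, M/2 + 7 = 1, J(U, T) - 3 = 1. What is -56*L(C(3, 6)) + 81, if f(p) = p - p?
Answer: -3839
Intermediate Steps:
f(p) = 0
J(U, T) = 4 (J(U, T) = 3 + 1 = 4)
M = -12 (M = -14 + 2*1 = -14 + 2 = -12)
C(y, E) = -12*y + 4*E
L(B) = 10 - 5*B
-56*L(C(3, 6)) + 81 = -56*(10 - 5*(-12*3 + 4*6)) + 81 = -56*(10 - 5*(-36 + 24)) + 81 = -56*(10 - 5*(-12)) + 81 = -56*(10 + 60) + 81 = -56*70 + 81 = -3920 + 81 = -3839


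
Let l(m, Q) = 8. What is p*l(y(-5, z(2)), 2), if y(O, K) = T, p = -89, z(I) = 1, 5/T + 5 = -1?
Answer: -712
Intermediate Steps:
T = -⅚ (T = 5/(-5 - 1) = 5/(-6) = 5*(-⅙) = -⅚ ≈ -0.83333)
y(O, K) = -⅚
p*l(y(-5, z(2)), 2) = -89*8 = -712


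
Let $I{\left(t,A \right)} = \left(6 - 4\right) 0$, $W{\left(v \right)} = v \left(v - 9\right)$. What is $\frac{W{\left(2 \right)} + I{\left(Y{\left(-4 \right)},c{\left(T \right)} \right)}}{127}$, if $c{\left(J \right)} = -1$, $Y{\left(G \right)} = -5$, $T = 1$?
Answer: $- \frac{14}{127} \approx -0.11024$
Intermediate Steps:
$W{\left(v \right)} = v \left(-9 + v\right)$
$I{\left(t,A \right)} = 0$ ($I{\left(t,A \right)} = 2 \cdot 0 = 0$)
$\frac{W{\left(2 \right)} + I{\left(Y{\left(-4 \right)},c{\left(T \right)} \right)}}{127} = \frac{2 \left(-9 + 2\right) + 0}{127} = \left(2 \left(-7\right) + 0\right) \frac{1}{127} = \left(-14 + 0\right) \frac{1}{127} = \left(-14\right) \frac{1}{127} = - \frac{14}{127}$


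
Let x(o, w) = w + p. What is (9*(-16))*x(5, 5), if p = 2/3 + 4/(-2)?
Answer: -528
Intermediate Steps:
p = -4/3 (p = 2*(⅓) + 4*(-½) = ⅔ - 2 = -4/3 ≈ -1.3333)
x(o, w) = -4/3 + w (x(o, w) = w - 4/3 = -4/3 + w)
(9*(-16))*x(5, 5) = (9*(-16))*(-4/3 + 5) = -144*11/3 = -528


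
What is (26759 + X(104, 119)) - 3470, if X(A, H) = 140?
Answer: 23429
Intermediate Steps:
(26759 + X(104, 119)) - 3470 = (26759 + 140) - 3470 = 26899 - 3470 = 23429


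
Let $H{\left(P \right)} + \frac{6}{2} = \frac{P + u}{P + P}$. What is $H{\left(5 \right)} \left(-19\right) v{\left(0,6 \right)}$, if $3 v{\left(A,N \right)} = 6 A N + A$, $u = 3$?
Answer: $0$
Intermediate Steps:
$v{\left(A,N \right)} = \frac{A}{3} + 2 A N$ ($v{\left(A,N \right)} = \frac{6 A N + A}{3} = \frac{A + 6 A N}{3} = \frac{A}{3} + 2 A N$)
$H{\left(P \right)} = -3 + \frac{3 + P}{2 P}$ ($H{\left(P \right)} = -3 + \frac{P + 3}{P + P} = -3 + \frac{3 + P}{2 P}$)
$H{\left(5 \right)} \left(-19\right) v{\left(0,6 \right)} = \frac{3 - 25}{2 \cdot 5} \left(-19\right) \frac{1}{3} \cdot 0 \left(1 + 6 \cdot 6\right) = \frac{1}{2} \cdot \frac{1}{5} \left(3 - 25\right) \left(-19\right) \frac{1}{3} \cdot 0 \left(1 + 36\right) = \frac{1}{2} \cdot \frac{1}{5} \left(-22\right) \left(-19\right) \frac{1}{3} \cdot 0 \cdot 37 = \left(- \frac{11}{5}\right) \left(-19\right) 0 = \frac{209}{5} \cdot 0 = 0$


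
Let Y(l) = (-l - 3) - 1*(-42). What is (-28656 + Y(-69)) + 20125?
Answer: -8423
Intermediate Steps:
Y(l) = 39 - l (Y(l) = (-3 - l) + 42 = 39 - l)
(-28656 + Y(-69)) + 20125 = (-28656 + (39 - 1*(-69))) + 20125 = (-28656 + (39 + 69)) + 20125 = (-28656 + 108) + 20125 = -28548 + 20125 = -8423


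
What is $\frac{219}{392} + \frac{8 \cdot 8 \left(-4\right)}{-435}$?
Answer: $\frac{195617}{170520} \approx 1.1472$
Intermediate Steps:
$\frac{219}{392} + \frac{8 \cdot 8 \left(-4\right)}{-435} = 219 \cdot \frac{1}{392} + 64 \left(-4\right) \left(- \frac{1}{435}\right) = \frac{219}{392} - - \frac{256}{435} = \frac{219}{392} + \frac{256}{435} = \frac{195617}{170520}$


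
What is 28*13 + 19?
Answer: 383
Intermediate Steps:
28*13 + 19 = 364 + 19 = 383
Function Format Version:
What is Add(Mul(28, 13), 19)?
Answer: 383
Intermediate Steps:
Add(Mul(28, 13), 19) = Add(364, 19) = 383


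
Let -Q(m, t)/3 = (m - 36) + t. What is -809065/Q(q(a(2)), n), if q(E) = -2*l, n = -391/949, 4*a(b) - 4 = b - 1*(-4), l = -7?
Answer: -767802685/63807 ≈ -12033.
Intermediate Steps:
a(b) = 2 + b/4 (a(b) = 1 + (b - 1*(-4))/4 = 1 + (b + 4)/4 = 1 + (4 + b)/4 = 1 + (1 + b/4) = 2 + b/4)
n = -391/949 (n = -391*1/949 = -391/949 ≈ -0.41201)
q(E) = 14 (q(E) = -2*(-7) = 14)
Q(m, t) = 108 - 3*m - 3*t (Q(m, t) = -3*((m - 36) + t) = -3*((-36 + m) + t) = -3*(-36 + m + t) = 108 - 3*m - 3*t)
-809065/Q(q(a(2)), n) = -809065/(108 - 3*14 - 3*(-391/949)) = -809065/(108 - 42 + 1173/949) = -809065/63807/949 = -809065*949/63807 = -767802685/63807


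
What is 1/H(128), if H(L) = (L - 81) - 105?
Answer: -1/58 ≈ -0.017241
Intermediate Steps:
H(L) = -186 + L (H(L) = (-81 + L) - 105 = -186 + L)
1/H(128) = 1/(-186 + 128) = 1/(-58) = -1/58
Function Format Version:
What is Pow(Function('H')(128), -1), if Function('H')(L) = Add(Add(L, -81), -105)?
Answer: Rational(-1, 58) ≈ -0.017241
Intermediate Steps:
Function('H')(L) = Add(-186, L) (Function('H')(L) = Add(Add(-81, L), -105) = Add(-186, L))
Pow(Function('H')(128), -1) = Pow(Add(-186, 128), -1) = Pow(-58, -1) = Rational(-1, 58)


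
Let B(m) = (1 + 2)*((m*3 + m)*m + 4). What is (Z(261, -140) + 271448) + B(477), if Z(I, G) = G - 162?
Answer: 3001506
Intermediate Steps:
Z(I, G) = -162 + G
B(m) = 12 + 12*m² (B(m) = 3*((3*m + m)*m + 4) = 3*((4*m)*m + 4) = 3*(4*m² + 4) = 3*(4 + 4*m²) = 12 + 12*m²)
(Z(261, -140) + 271448) + B(477) = ((-162 - 140) + 271448) + (12 + 12*477²) = (-302 + 271448) + (12 + 12*227529) = 271146 + (12 + 2730348) = 271146 + 2730360 = 3001506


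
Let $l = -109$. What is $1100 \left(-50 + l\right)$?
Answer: $-174900$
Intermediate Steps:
$1100 \left(-50 + l\right) = 1100 \left(-50 - 109\right) = 1100 \left(-159\right) = -174900$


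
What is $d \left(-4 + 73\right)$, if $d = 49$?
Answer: $3381$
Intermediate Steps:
$d \left(-4 + 73\right) = 49 \left(-4 + 73\right) = 49 \cdot 69 = 3381$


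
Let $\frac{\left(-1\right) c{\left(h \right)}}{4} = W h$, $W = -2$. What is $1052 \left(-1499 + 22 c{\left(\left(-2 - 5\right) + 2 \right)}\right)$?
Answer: $-2502708$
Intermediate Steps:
$c{\left(h \right)} = 8 h$ ($c{\left(h \right)} = - 4 \left(- 2 h\right) = 8 h$)
$1052 \left(-1499 + 22 c{\left(\left(-2 - 5\right) + 2 \right)}\right) = 1052 \left(-1499 + 22 \cdot 8 \left(\left(-2 - 5\right) + 2\right)\right) = 1052 \left(-1499 + 22 \cdot 8 \left(-7 + 2\right)\right) = 1052 \left(-1499 + 22 \cdot 8 \left(-5\right)\right) = 1052 \left(-1499 + 22 \left(-40\right)\right) = 1052 \left(-1499 - 880\right) = 1052 \left(-2379\right) = -2502708$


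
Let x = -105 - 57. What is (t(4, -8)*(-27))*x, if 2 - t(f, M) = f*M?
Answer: 148716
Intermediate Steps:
x = -162
t(f, M) = 2 - M*f (t(f, M) = 2 - f*M = 2 - M*f)
(t(4, -8)*(-27))*x = ((2 - 1*(-8)*4)*(-27))*(-162) = ((2 + 32)*(-27))*(-162) = (34*(-27))*(-162) = -918*(-162) = 148716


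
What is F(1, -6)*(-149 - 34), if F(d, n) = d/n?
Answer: 61/2 ≈ 30.500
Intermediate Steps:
F(1, -6)*(-149 - 34) = (1/(-6))*(-149 - 34) = (1*(-1/6))*(-183) = -1/6*(-183) = 61/2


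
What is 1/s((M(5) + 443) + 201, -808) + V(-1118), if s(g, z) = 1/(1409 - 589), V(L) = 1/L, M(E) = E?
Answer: 916759/1118 ≈ 820.00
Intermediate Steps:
s(g, z) = 1/820
1/s((M(5) + 443) + 201, -808) + V(-1118) = 1/(1/820) + 1/(-1118) = 820 - 1/1118 = 916759/1118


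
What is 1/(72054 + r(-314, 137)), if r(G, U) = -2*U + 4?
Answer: 1/71784 ≈ 1.3931e-5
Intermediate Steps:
r(G, U) = 4 - 2*U
1/(72054 + r(-314, 137)) = 1/(72054 + (4 - 2*137)) = 1/(72054 + (4 - 274)) = 1/(72054 - 270) = 1/71784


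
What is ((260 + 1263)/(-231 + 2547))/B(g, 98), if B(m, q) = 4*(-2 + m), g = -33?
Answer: -1523/324240 ≈ -0.0046971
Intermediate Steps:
B(m, q) = -8 + 4*m
((260 + 1263)/(-231 + 2547))/B(g, 98) = ((260 + 1263)/(-231 + 2547))/(-8 + 4*(-33)) = (1523/2316)/(-8 - 132) = (1523*(1/2316))/(-140) = (1523/2316)*(-1/140) = -1523/324240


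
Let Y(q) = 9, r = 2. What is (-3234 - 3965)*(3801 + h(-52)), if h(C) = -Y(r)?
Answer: -27298608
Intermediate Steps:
h(C) = -9 (h(C) = -1*9 = -9)
(-3234 - 3965)*(3801 + h(-52)) = (-3234 - 3965)*(3801 - 9) = -7199*3792 = -27298608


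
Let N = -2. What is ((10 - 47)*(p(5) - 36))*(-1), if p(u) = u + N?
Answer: -1221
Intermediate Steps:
p(u) = -2 + u (p(u) = u - 2 = -2 + u)
((10 - 47)*(p(5) - 36))*(-1) = ((10 - 47)*((-2 + 5) - 36))*(-1) = -37*(3 - 36)*(-1) = -37*(-33)*(-1) = 1221*(-1) = -1221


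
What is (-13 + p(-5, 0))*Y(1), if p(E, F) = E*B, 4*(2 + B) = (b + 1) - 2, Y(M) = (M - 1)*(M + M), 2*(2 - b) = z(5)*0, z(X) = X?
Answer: 0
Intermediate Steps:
b = 2 (b = 2 - 5*0/2 = 2 - ½*0 = 2 + 0 = 2)
Y(M) = 2*M*(-1 + M) (Y(M) = (-1 + M)*(2*M) = 2*M*(-1 + M))
B = -7/4 (B = -2 + ((2 + 1) - 2)/4 = -2 + (3 - 2)/4 = -2 + (¼)*1 = -2 + ¼ = -7/4 ≈ -1.7500)
p(E, F) = -7*E/4 (p(E, F) = E*(-7/4) = -7*E/4)
(-13 + p(-5, 0))*Y(1) = (-13 - 7/4*(-5))*(2*1*(-1 + 1)) = (-13 + 35/4)*(2*1*0) = -17/4*0 = 0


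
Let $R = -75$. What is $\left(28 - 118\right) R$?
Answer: $6750$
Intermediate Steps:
$\left(28 - 118\right) R = \left(28 - 118\right) \left(-75\right) = \left(-90\right) \left(-75\right) = 6750$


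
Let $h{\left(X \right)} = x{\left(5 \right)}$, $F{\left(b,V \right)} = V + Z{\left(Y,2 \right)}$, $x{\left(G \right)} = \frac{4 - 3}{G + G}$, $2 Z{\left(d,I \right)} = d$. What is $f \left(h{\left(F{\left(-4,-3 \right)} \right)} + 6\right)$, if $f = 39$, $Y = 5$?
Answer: $\frac{2379}{10} \approx 237.9$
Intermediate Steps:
$Z{\left(d,I \right)} = \frac{d}{2}$
$x{\left(G \right)} = \frac{1}{2 G}$ ($x{\left(G \right)} = 1 \frac{1}{2 G} = \frac{1}{2 G}$)
$F{\left(b,V \right)} = \frac{5}{2} + V$ ($F{\left(b,V \right)} = V + \frac{1}{2} \cdot 5 = V + \frac{5}{2} = \frac{5}{2} + V$)
$h{\left(X \right)} = \frac{1}{10}$ ($h{\left(X \right)} = \frac{1}{2 \cdot 5} = \frac{1}{2} \cdot \frac{1}{5} = \frac{1}{10}$)
$f \left(h{\left(F{\left(-4,-3 \right)} \right)} + 6\right) = 39 \left(\frac{1}{10} + 6\right) = 39 \cdot \frac{61}{10} = \frac{2379}{10}$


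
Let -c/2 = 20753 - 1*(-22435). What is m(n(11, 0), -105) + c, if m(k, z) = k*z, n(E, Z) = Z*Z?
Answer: -86376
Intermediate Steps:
n(E, Z) = Z²
c = -86376 (c = -2*(20753 - 1*(-22435)) = -2*(20753 + 22435) = -2*43188 = -86376)
m(n(11, 0), -105) + c = 0²*(-105) - 86376 = 0*(-105) - 86376 = 0 - 86376 = -86376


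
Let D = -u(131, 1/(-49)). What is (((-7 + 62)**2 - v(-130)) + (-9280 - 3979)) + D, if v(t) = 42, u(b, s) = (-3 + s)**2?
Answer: -24694580/2401 ≈ -10285.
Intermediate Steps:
D = -21904/2401 (D = -(-3 + 1/(-49))**2 = -(-3 - 1/49)**2 = -(-148/49)**2 = -1*21904/2401 = -21904/2401 ≈ -9.1229)
(((-7 + 62)**2 - v(-130)) + (-9280 - 3979)) + D = (((-7 + 62)**2 - 1*42) + (-9280 - 3979)) - 21904/2401 = ((55**2 - 42) - 13259) - 21904/2401 = ((3025 - 42) - 13259) - 21904/2401 = (2983 - 13259) - 21904/2401 = -10276 - 21904/2401 = -24694580/2401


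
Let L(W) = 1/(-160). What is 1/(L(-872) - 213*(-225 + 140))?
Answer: 160/2896799 ≈ 5.5233e-5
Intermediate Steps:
L(W) = -1/160
1/(L(-872) - 213*(-225 + 140)) = 1/(-1/160 - 213*(-225 + 140)) = 1/(-1/160 - 213*(-85)) = 1/(-1/160 + 18105) = 1/(2896799/160) = 160/2896799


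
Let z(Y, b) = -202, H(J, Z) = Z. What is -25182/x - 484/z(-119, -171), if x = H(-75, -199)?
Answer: 2591540/20099 ≈ 128.94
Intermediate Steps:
x = -199
-25182/x - 484/z(-119, -171) = -25182/(-199) - 484/(-202) = -25182*(-1/199) - 484*(-1/202) = 25182/199 + 242/101 = 2591540/20099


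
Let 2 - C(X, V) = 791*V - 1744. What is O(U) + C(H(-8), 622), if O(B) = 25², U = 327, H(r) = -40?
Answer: -489631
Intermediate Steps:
C(X, V) = 1746 - 791*V (C(X, V) = 2 - (791*V - 1744) = 2 - (-1744 + 791*V) = 2 + (1744 - 791*V) = 1746 - 791*V)
O(B) = 625
O(U) + C(H(-8), 622) = 625 + (1746 - 791*622) = 625 + (1746 - 492002) = 625 - 490256 = -489631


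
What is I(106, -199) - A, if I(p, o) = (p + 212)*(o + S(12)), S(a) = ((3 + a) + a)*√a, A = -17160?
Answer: -46122 + 17172*√3 ≈ -16379.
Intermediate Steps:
S(a) = √a*(3 + 2*a) (S(a) = (3 + 2*a)*√a = √a*(3 + 2*a))
I(p, o) = (212 + p)*(o + 54*√3) (I(p, o) = (p + 212)*(o + √12*(3 + 2*12)) = (212 + p)*(o + (2*√3)*(3 + 24)) = (212 + p)*(o + (2*√3)*27) = (212 + p)*(o + 54*√3))
I(106, -199) - A = (212*(-199) + 11448*√3 - 199*106 + 54*106*√3) - 1*(-17160) = (-42188 + 11448*√3 - 21094 + 5724*√3) + 17160 = (-63282 + 17172*√3) + 17160 = -46122 + 17172*√3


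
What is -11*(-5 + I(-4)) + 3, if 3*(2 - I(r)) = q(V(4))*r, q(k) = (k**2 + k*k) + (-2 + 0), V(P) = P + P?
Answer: -1812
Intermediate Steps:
V(P) = 2*P
q(k) = -2 + 2*k**2 (q(k) = (k**2 + k**2) - 2 = 2*k**2 - 2 = -2 + 2*k**2)
I(r) = 2 - 42*r (I(r) = 2 - (-2 + 2*(2*4)**2)*r/3 = 2 - (-2 + 2*8**2)*r/3 = 2 - (-2 + 2*64)*r/3 = 2 - (-2 + 128)*r/3 = 2 - 42*r)
-11*(-5 + I(-4)) + 3 = -11*(-5 + (2 - 42*(-4))) + 3 = -11*(-5 + (2 + 168)) + 3 = -11*(-5 + 170) + 3 = -11*165 + 3 = -1815 + 3 = -1812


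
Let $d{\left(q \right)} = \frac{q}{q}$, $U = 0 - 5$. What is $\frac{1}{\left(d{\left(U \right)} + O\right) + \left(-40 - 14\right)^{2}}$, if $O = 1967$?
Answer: $\frac{1}{4884} \approx 0.00020475$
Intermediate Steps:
$U = -5$ ($U = 0 - 5 = -5$)
$d{\left(q \right)} = 1$
$\frac{1}{\left(d{\left(U \right)} + O\right) + \left(-40 - 14\right)^{2}} = \frac{1}{\left(1 + 1967\right) + \left(-40 - 14\right)^{2}} = \frac{1}{1968 + \left(-54\right)^{2}} = \frac{1}{1968 + 2916} = \frac{1}{4884}$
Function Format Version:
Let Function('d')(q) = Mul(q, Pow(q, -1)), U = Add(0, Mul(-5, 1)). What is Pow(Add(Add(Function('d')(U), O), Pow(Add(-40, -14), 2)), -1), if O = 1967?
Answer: Rational(1, 4884) ≈ 0.00020475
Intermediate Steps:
U = -5 (U = Add(0, -5) = -5)
Function('d')(q) = 1
Pow(Add(Add(Function('d')(U), O), Pow(Add(-40, -14), 2)), -1) = Pow(Add(Add(1, 1967), Pow(Add(-40, -14), 2)), -1) = Pow(Add(1968, Pow(-54, 2)), -1) = Pow(Add(1968, 2916), -1) = Pow(4884, -1) = Rational(1, 4884)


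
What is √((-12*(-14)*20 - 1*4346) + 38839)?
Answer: √37853 ≈ 194.56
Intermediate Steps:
√((-12*(-14)*20 - 1*4346) + 38839) = √((168*20 - 4346) + 38839) = √((3360 - 4346) + 38839) = √(-986 + 38839) = √37853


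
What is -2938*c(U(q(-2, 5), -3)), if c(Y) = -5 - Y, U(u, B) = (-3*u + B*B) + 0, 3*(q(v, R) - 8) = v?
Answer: -23504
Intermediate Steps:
q(v, R) = 8 + v/3
U(u, B) = B² - 3*u (U(u, B) = (-3*u + B²) + 0 = (B² - 3*u) + 0 = B² - 3*u)
-2938*c(U(q(-2, 5), -3)) = -2938*(-5 - ((-3)² - 3*(8 + (⅓)*(-2)))) = -2938*(-5 - (9 - 3*(8 - ⅔))) = -2938*(-5 - (9 - 3*22/3)) = -2938*(-5 - (9 - 22)) = -2938*(-5 - 1*(-13)) = -2938*(-5 + 13) = -2938*8 = -23504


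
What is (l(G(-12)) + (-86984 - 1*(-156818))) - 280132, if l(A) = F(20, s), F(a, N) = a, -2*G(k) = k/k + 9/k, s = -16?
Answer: -210278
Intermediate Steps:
G(k) = -1/2 - 9/(2*k) (G(k) = -(k/k + 9/k)/2 = -(1 + 9/k)/2 = -1/2 - 9/(2*k))
l(A) = 20
(l(G(-12)) + (-86984 - 1*(-156818))) - 280132 = (20 + (-86984 - 1*(-156818))) - 280132 = (20 + (-86984 + 156818)) - 280132 = (20 + 69834) - 280132 = 69854 - 280132 = -210278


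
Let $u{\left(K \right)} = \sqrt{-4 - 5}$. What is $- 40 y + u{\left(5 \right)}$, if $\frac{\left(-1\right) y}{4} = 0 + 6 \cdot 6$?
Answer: $5760 + 3 i \approx 5760.0 + 3.0 i$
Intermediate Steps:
$u{\left(K \right)} = 3 i$ ($u{\left(K \right)} = \sqrt{-9} = 3 i$)
$y = -144$ ($y = - 4 \left(0 + 6 \cdot 6\right) = - 4 \left(0 + 36\right) = \left(-4\right) 36 = -144$)
$- 40 y + u{\left(5 \right)} = \left(-40\right) \left(-144\right) + 3 i = 5760 + 3 i$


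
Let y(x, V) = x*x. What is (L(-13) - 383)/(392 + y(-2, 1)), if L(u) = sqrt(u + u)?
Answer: -383/396 + I*sqrt(26)/396 ≈ -0.96717 + 0.012876*I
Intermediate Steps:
y(x, V) = x**2
L(u) = sqrt(2)*sqrt(u) (L(u) = sqrt(2*u) = sqrt(2)*sqrt(u))
(L(-13) - 383)/(392 + y(-2, 1)) = (sqrt(2)*sqrt(-13) - 383)/(392 + (-2)**2) = (sqrt(2)*(I*sqrt(13)) - 383)/(392 + 4) = (I*sqrt(26) - 383)/396 = (-383 + I*sqrt(26))*(1/396) = -383/396 + I*sqrt(26)/396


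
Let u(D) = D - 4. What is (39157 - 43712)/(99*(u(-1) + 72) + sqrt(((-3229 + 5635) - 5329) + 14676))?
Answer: -30213315/43984936 + 4555*sqrt(11753)/43984936 ≈ -0.67567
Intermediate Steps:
u(D) = -4 + D
(39157 - 43712)/(99*(u(-1) + 72) + sqrt(((-3229 + 5635) - 5329) + 14676)) = (39157 - 43712)/(99*((-4 - 1) + 72) + sqrt(((-3229 + 5635) - 5329) + 14676)) = -4555/(99*(-5 + 72) + sqrt((2406 - 5329) + 14676)) = -4555/(99*67 + sqrt(-2923 + 14676)) = -4555/(6633 + sqrt(11753))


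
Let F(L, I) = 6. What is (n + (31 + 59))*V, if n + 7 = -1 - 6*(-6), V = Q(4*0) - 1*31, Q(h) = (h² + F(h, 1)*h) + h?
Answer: -3658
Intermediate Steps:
Q(h) = h² + 7*h (Q(h) = (h² + 6*h) + h = h² + 7*h)
V = -31 (V = (4*0)*(7 + 4*0) - 1*31 = 0*(7 + 0) - 31 = 0*7 - 31 = 0 - 31 = -31)
n = 28 (n = -7 + (-1 - 6*(-6)) = -7 + (-1 + 36) = -7 + 35 = 28)
(n + (31 + 59))*V = (28 + (31 + 59))*(-31) = (28 + 90)*(-31) = 118*(-31) = -3658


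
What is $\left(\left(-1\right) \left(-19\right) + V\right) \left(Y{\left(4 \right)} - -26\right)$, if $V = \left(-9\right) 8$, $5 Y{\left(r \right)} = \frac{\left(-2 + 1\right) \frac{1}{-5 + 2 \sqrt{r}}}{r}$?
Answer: $- \frac{27613}{20} \approx -1380.7$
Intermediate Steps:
$Y{\left(r \right)} = - \frac{1}{5 r \left(-5 + 2 \sqrt{r}\right)}$ ($Y{\left(r \right)} = \frac{\frac{-2 + 1}{-5 + 2 \sqrt{r}} \frac{1}{r}}{5} = \frac{- \frac{1}{-5 + 2 \sqrt{r}} \frac{1}{r}}{5} = \frac{\left(-1\right) \frac{1}{r} \frac{1}{-5 + 2 \sqrt{r}}}{5} = - \frac{1}{5 r \left(-5 + 2 \sqrt{r}\right)}$)
$V = -72$
$\left(\left(-1\right) \left(-19\right) + V\right) \left(Y{\left(4 \right)} - -26\right) = \left(\left(-1\right) \left(-19\right) - 72\right) \left(\frac{1}{5 \left(- 2 \cdot 4^{\frac{3}{2}} + 5 \cdot 4\right)} - -26\right) = \left(19 - 72\right) \left(\frac{1}{5 \left(\left(-2\right) 8 + 20\right)} + 26\right) = - 53 \left(\frac{1}{5 \left(-16 + 20\right)} + 26\right) = - 53 \left(\frac{1}{5 \cdot 4} + 26\right) = - 53 \left(\frac{1}{5} \cdot \frac{1}{4} + 26\right) = - 53 \left(\frac{1}{20} + 26\right) = \left(-53\right) \frac{521}{20} = - \frac{27613}{20}$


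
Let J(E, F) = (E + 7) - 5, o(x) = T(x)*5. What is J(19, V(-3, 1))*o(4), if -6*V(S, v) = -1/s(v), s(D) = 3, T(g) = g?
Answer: 420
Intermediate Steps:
V(S, v) = 1/18 (V(S, v) = -(-1)/(6*3) = -⅙*(-⅓) = 1/18)
o(x) = 5*x (o(x) = x*5 = 5*x)
J(E, F) = 2 + E (J(E, F) = (7 + E) - 5 = 2 + E)
J(19, V(-3, 1))*o(4) = (2 + 19)*(5*4) = 21*20 = 420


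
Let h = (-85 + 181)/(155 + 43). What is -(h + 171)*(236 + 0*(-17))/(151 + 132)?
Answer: -1335524/9339 ≈ -143.01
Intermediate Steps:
h = 16/33 (h = 96/198 = 96*(1/198) = 16/33 ≈ 0.48485)
-(h + 171)*(236 + 0*(-17))/(151 + 132) = -(16/33 + 171)*(236 + 0*(-17))/(151 + 132) = -5659*(236 + 0)/283/33 = -5659*236*(1/283)/33 = -5659*236/(33*283) = -1*1335524/9339 = -1335524/9339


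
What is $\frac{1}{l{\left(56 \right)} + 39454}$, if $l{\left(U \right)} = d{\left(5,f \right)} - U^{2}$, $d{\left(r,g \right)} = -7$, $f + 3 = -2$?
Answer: $\frac{1}{36311} \approx 2.754 \cdot 10^{-5}$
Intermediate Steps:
$f = -5$ ($f = -3 - 2 = -5$)
$l{\left(U \right)} = -7 - U^{2}$
$\frac{1}{l{\left(56 \right)} + 39454} = \frac{1}{\left(-7 - 56^{2}\right) + 39454} = \frac{1}{\left(-7 - 3136\right) + 39454} = \frac{1}{-3143 + 39454} = \frac{1}{36311}$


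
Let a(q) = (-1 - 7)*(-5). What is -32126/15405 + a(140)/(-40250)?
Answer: -25873754/12401025 ≈ -2.0864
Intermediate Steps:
a(q) = 40 (a(q) = -8*(-5) = 40)
-32126/15405 + a(140)/(-40250) = -32126/15405 + 40/(-40250) = -32126*1/15405 + 40*(-1/40250) = -32126/15405 - 4/4025 = -25873754/12401025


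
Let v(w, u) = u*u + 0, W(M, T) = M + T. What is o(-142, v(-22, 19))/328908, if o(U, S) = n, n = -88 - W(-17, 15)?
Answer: -43/164454 ≈ -0.00026147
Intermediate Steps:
v(w, u) = u² (v(w, u) = u² + 0 = u²)
n = -86 (n = -88 - (-17 + 15) = -88 - 1*(-2) = -88 + 2 = -86)
o(U, S) = -86
o(-142, v(-22, 19))/328908 = -86/328908 = -86*1/328908 = -43/164454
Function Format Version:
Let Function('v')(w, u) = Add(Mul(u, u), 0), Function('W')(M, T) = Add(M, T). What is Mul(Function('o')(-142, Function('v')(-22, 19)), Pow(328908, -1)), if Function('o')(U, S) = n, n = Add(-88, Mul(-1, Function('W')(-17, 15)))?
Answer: Rational(-43, 164454) ≈ -0.00026147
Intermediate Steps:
Function('v')(w, u) = Pow(u, 2) (Function('v')(w, u) = Add(Pow(u, 2), 0) = Pow(u, 2))
n = -86 (n = Add(-88, Mul(-1, Add(-17, 15))) = Add(-88, Mul(-1, -2)) = Add(-88, 2) = -86)
Function('o')(U, S) = -86
Mul(Function('o')(-142, Function('v')(-22, 19)), Pow(328908, -1)) = Mul(-86, Pow(328908, -1)) = Mul(-86, Rational(1, 328908)) = Rational(-43, 164454)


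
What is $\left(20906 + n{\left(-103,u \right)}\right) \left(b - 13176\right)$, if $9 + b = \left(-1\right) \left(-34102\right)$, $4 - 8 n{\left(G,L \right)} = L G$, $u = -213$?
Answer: $\frac{3039512021}{8} \approx 3.7994 \cdot 10^{8}$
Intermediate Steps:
$n{\left(G,L \right)} = \frac{1}{2} - \frac{G L}{8}$ ($n{\left(G,L \right)} = \frac{1}{2} - \frac{L G}{8} = \frac{1}{2} - \frac{G L}{8}$)
$b = 34093$ ($b = -9 - -34102 = -9 + 34102 = 34093$)
$\left(20906 + n{\left(-103,u \right)}\right) \left(b - 13176\right) = \left(20906 + \left(\frac{1}{2} - \left(- \frac{103}{8}\right) \left(-213\right)\right)\right) \left(34093 - 13176\right) = \left(20906 + \left(\frac{1}{2} - \frac{21939}{8}\right)\right) 20917 = \left(20906 - \frac{21935}{8}\right) 20917 = \frac{145313}{8} \cdot 20917 = \frac{3039512021}{8}$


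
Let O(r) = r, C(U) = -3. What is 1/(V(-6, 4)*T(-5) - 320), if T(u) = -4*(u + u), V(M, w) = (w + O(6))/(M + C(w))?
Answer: -9/3280 ≈ -0.0027439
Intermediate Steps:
V(M, w) = (6 + w)/(-3 + M) (V(M, w) = (w + 6)/(M - 3) = (6 + w)/(-3 + M))
T(u) = -8*u
1/(V(-6, 4)*T(-5) - 320) = 1/(((6 + 4)/(-3 - 6))*(-8*(-5)) - 320) = 1/((10/(-9))*40 - 320) = 1/(-1/9*10*40 - 320) = 1/(-10/9*40 - 320) = 1/(-400/9 - 320) = 1/(-3280/9) = -9/3280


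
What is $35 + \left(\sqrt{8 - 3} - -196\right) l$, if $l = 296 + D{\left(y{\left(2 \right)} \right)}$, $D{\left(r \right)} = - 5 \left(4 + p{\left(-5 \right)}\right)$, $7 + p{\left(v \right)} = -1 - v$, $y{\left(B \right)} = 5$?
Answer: $57071 + 291 \sqrt{5} \approx 57722.0$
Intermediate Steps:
$p{\left(v \right)} = -8 - v$ ($p{\left(v \right)} = -7 - \left(1 + v\right) = -8 - v$)
$D{\left(r \right)} = -5$ ($D{\left(r \right)} = - 5 \left(4 - 3\right) = \left(-5\right) 1 = -5$)
$l = 291$ ($l = 296 - 5 = 291$)
$35 + \left(\sqrt{8 - 3} - -196\right) l = 35 + \left(\sqrt{8 - 3} - -196\right) 291 = 35 + \left(\sqrt{5} + 196\right) 291 = 35 + \left(196 + \sqrt{5}\right) 291 = 35 + \left(57036 + 291 \sqrt{5}\right) = 57071 + 291 \sqrt{5}$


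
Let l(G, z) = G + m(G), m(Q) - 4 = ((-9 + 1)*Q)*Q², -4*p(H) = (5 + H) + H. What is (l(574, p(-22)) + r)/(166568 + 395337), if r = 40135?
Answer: -36900319/13705 ≈ -2692.5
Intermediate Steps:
p(H) = -5/4 - H/2 (p(H) = -((5 + H) + H)/4 = -(5 + 2*H)/4 = -5/4 - H/2)
m(Q) = 4 - 8*Q³ (m(Q) = 4 + ((-9 + 1)*Q)*Q² = 4 + (-8*Q)*Q² = 4 - 8*Q³)
l(G, z) = 4 + G - 8*G³ (l(G, z) = G + (4 - 8*G³) = 4 + G - 8*G³)
(l(574, p(-22)) + r)/(166568 + 395337) = ((4 + 574 - 8*574³) + 40135)/(166568 + 395337) = ((4 + 574 - 8*189119224) + 40135)/561905 = ((4 + 574 - 1512953792) + 40135)*(1/561905) = (-1512953214 + 40135)*(1/561905) = -1512913079*1/561905 = -36900319/13705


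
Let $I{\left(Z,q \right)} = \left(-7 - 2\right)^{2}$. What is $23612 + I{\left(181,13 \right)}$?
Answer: $23693$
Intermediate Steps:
$I{\left(Z,q \right)} = 81$ ($I{\left(Z,q \right)} = \left(-9\right)^{2} = 81$)
$23612 + I{\left(181,13 \right)} = 23612 + 81 = 23693$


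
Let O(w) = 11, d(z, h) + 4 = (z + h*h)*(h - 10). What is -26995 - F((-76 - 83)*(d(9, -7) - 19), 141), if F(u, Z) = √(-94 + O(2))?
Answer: -26995 - I*√83 ≈ -26995.0 - 9.1104*I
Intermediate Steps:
d(z, h) = -4 + (-10 + h)*(z + h²) (d(z, h) = -4 + (z + h*h)*(h - 10) = -4 + (z + h²)*(-10 + h) = -4 + (-10 + h)*(z + h²))
F(u, Z) = I*√83 (F(u, Z) = √(-94 + 11) = √(-83) = I*√83)
-26995 - F((-76 - 83)*(d(9, -7) - 19), 141) = -26995 - I*√83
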